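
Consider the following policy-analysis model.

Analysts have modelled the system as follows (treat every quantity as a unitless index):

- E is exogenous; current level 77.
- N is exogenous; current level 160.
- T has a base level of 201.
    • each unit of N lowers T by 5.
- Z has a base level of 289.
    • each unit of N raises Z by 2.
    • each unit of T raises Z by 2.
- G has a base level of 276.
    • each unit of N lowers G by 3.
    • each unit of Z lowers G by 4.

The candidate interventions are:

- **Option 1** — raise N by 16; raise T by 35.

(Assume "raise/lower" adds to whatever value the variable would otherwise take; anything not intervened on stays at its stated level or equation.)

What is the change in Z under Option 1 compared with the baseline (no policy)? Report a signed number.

-58

Baseline:
  N = 160
  T = 201 − 5·160 = -599
  Z = 289 + 2·160 + 2·(-599) = -589
Option 1 (N + 16, T + 35):
  N = 160 + 16 = 176
  T = 201 − 5·176 (+35 from intervention) = -644
  Z = 289 + 2·176 + 2·(-644) = -647
Change in Z: -647 − (-589) = -58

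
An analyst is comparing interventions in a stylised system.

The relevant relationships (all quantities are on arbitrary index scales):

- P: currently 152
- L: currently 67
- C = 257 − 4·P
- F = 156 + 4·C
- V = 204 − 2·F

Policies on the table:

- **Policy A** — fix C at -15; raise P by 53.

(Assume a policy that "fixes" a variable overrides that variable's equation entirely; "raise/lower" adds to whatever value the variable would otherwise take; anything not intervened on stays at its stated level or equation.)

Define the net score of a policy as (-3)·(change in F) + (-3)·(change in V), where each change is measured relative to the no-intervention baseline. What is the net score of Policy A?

4032

Baseline:
  P = 152
  C = 257 − 4·152 = -351
  F = 156 + 4·(-351) = -1248
  V = 204 − 2·(-1248) = 2700
Policy A (C := -15, P + 53):
  P = 152 + 53 = 205
  C = -15
  F = 156 + 4·(-15) = 96
  V = 204 − 2·96 = 12
ΔF = 96 − (-1248) = 1344; ΔV = 12 − 2700 = -2688
Score = (-3)·1344 + (-3)·(-2688) = 4032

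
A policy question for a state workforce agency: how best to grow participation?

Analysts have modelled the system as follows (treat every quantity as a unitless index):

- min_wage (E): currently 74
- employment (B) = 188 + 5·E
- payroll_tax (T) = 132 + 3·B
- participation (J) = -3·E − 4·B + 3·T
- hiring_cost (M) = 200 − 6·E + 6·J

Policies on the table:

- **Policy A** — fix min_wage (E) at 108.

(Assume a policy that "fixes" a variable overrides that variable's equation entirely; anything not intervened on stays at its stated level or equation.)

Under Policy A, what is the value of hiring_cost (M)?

21824

Policy A (E := 108):
  E = 108
  B = 188 + 5·108 = 728
  T = 132 + 3·728 = 2316
  J = 0 − 3·108 − 4·728 + 3·2316 = 3712
  M = 200 − 6·108 + 6·3712 = 21824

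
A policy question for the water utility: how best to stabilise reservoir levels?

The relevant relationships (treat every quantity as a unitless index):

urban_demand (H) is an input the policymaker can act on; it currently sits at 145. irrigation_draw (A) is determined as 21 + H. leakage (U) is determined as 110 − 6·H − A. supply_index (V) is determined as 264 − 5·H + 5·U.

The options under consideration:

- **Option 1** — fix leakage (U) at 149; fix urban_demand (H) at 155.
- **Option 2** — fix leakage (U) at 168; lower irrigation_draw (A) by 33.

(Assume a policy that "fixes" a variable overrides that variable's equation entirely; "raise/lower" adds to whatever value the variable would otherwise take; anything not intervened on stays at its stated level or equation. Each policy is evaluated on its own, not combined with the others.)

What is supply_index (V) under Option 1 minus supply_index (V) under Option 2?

-145

Option 1 (U := 149, H := 155):
  H = 155
  A = 21 + 155 = 176
  U = 149
  V = 264 − 5·155 + 5·149 = 234
Option 2 (U := 168, A − 33):
  H = 145
  A = 21 + 145 (−33 from intervention) = 133
  U = 168
  V = 264 − 5·145 + 5·168 = 379
V: 234 − 379 = -145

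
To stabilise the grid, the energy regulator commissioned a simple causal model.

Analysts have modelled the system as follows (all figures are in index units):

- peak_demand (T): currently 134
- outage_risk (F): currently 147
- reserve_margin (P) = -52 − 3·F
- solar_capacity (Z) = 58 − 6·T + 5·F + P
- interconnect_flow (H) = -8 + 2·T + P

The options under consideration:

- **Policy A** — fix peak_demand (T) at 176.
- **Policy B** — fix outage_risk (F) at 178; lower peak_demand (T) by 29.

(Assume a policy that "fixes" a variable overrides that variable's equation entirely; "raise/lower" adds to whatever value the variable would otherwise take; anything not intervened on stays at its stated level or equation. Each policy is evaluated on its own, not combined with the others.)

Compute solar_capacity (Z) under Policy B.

-268

Policy B (F := 178, T − 29):
  T = 134 − 29 = 105
  F = 178
  P = -52 − 3·178 = -586
  Z = 58 − 6·105 + 5·178 + (-586) = -268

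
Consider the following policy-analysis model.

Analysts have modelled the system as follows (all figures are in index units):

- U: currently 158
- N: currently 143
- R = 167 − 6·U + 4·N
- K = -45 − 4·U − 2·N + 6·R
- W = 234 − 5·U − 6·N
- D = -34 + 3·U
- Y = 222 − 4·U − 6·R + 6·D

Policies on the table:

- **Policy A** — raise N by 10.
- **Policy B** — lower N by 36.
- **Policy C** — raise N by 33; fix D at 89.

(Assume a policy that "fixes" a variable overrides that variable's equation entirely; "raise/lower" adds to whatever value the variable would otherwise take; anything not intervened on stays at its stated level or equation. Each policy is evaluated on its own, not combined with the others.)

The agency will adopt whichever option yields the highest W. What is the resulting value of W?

-1198

Policy A (N + 10):
  U = 158
  N = 143 + 10 = 153
  W = 234 − 5·158 − 6·153 = -1474
Policy B (N − 36):
  U = 158
  N = 143 − 36 = 107
  W = 234 − 5·158 − 6·107 = -1198
Policy C (N + 33, D := 89):
  U = 158
  N = 143 + 33 = 176
  W = 234 − 5·158 − 6·176 = -1612
Comparing — Policy A: W=-1474, Policy B: W=-1198, Policy C: W=-1612. Highest is -1198 (Policy B).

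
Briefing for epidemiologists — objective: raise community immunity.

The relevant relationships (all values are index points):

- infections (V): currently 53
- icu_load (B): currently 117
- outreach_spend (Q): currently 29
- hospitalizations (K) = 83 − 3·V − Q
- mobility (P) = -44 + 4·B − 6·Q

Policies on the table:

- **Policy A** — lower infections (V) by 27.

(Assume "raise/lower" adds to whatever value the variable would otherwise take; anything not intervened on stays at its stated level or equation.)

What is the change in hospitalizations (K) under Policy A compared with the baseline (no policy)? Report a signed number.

Baseline:
  V = 53
  Q = 29
  K = 83 − 3·53 − 29 = -105
Policy A (V − 27):
  V = 53 − 27 = 26
  Q = 29
  K = 83 − 3·26 − 29 = -24
Change in K: -24 − (-105) = 81

81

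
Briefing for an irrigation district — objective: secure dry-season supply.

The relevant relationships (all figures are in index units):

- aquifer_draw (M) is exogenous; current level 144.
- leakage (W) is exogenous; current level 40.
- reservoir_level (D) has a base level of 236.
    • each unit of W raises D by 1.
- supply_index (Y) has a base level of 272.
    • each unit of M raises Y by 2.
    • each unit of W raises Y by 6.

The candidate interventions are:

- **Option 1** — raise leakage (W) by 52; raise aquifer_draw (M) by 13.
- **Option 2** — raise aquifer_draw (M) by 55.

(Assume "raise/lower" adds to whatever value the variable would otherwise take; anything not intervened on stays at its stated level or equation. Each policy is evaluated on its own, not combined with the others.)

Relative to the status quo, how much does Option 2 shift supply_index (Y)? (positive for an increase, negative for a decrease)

Baseline:
  M = 144
  W = 40
  Y = 272 + 2·144 + 6·40 = 800
Option 2 (M + 55):
  M = 144 + 55 = 199
  W = 40
  Y = 272 + 2·199 + 6·40 = 910
Change in Y: 910 − 800 = 110

110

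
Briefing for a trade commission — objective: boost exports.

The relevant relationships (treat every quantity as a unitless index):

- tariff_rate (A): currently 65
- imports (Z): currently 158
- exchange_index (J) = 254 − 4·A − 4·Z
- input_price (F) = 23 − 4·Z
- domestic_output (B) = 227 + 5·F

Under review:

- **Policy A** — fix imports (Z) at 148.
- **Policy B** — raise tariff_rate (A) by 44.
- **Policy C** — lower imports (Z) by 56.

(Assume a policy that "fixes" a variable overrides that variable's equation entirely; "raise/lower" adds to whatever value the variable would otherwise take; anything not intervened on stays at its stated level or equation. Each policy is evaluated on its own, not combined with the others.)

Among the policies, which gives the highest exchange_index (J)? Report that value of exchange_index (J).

-414

Policy A (Z := 148):
  A = 65
  Z = 148
  J = 254 − 4·65 − 4·148 = -598
Policy B (A + 44):
  A = 65 + 44 = 109
  Z = 158
  J = 254 − 4·109 − 4·158 = -814
Policy C (Z − 56):
  A = 65
  Z = 158 − 56 = 102
  J = 254 − 4·65 − 4·102 = -414
Comparing — Policy A: J=-598, Policy B: J=-814, Policy C: J=-414. Highest is -414 (Policy C).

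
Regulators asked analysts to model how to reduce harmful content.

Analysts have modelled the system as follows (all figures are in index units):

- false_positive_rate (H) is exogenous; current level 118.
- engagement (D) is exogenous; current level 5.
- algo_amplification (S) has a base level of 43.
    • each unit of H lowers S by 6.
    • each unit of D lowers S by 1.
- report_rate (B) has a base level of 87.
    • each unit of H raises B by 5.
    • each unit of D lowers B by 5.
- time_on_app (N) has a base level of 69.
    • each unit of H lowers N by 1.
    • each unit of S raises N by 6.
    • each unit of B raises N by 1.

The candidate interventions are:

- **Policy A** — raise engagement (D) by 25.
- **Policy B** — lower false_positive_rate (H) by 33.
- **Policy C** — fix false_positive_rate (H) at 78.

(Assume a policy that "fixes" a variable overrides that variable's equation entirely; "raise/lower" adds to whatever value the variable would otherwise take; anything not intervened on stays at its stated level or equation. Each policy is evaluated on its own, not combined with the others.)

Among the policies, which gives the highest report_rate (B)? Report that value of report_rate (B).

Policy A (D + 25):
  H = 118
  D = 5 + 25 = 30
  B = 87 + 5·118 − 5·30 = 527
Policy B (H − 33):
  H = 118 − 33 = 85
  D = 5
  B = 87 + 5·85 − 5·5 = 487
Policy C (H := 78):
  H = 78
  D = 5
  B = 87 + 5·78 − 5·5 = 452
Comparing — Policy A: B=527, Policy B: B=487, Policy C: B=452. Highest is 527 (Policy A).

527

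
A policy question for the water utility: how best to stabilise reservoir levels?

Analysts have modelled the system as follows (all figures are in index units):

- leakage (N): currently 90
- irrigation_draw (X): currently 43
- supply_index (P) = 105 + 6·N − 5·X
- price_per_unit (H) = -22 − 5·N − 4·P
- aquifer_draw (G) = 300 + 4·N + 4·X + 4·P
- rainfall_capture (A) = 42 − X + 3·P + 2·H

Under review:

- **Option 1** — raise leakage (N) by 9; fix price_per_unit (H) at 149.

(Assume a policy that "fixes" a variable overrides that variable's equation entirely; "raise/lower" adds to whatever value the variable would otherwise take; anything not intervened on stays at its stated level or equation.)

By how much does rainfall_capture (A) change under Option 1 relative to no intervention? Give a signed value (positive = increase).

4844

Baseline:
  N = 90
  X = 43
  P = 105 + 6·90 − 5·43 = 430
  H = -22 − 5·90 − 4·430 = -2192
  A = 42 − 43 + 3·430 + 2·(-2192) = -3095
Option 1 (N + 9, H := 149):
  N = 90 + 9 = 99
  X = 43
  P = 105 + 6·99 − 5·43 = 484
  H = 149
  A = 42 − 43 + 3·484 + 2·149 = 1749
Change in A: 1749 − (-3095) = 4844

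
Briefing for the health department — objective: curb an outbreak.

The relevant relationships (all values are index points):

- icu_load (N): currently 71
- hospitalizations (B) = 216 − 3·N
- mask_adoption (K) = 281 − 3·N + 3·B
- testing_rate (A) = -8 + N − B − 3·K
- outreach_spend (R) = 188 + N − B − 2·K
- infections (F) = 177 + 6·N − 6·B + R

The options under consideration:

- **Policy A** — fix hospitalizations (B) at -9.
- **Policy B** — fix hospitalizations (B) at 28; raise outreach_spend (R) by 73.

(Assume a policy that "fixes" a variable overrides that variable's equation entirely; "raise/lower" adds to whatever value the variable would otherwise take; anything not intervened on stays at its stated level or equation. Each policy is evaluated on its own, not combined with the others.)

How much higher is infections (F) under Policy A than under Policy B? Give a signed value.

Policy A (B := -9):
  N = 71
  B = -9
  K = 281 − 3·71 + 3·(-9) = 41
  R = 188 + 71 − (-9) − 2·41 = 186
  F = 177 + 6·71 − 6·(-9) + 186 = 843
Policy B (B := 28, R + 73):
  N = 71
  B = 28
  K = 281 − 3·71 + 3·28 = 152
  R = 188 + 71 − 28 − 2·152 (+73 from intervention) = 0
  F = 177 + 6·71 − 6·28 + 0 = 435
F: 843 − 435 = 408

408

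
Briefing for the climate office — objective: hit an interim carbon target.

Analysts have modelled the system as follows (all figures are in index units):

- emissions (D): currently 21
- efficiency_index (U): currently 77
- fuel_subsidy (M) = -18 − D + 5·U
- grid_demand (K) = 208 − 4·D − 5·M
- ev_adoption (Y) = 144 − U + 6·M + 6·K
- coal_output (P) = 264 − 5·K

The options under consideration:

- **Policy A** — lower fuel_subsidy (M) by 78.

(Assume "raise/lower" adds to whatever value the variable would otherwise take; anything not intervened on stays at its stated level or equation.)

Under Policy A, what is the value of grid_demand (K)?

Policy A (M − 78):
  D = 21
  U = 77
  M = -18 − 21 + 5·77 (−78 from intervention) = 268
  K = 208 − 4·21 − 5·268 = -1216

-1216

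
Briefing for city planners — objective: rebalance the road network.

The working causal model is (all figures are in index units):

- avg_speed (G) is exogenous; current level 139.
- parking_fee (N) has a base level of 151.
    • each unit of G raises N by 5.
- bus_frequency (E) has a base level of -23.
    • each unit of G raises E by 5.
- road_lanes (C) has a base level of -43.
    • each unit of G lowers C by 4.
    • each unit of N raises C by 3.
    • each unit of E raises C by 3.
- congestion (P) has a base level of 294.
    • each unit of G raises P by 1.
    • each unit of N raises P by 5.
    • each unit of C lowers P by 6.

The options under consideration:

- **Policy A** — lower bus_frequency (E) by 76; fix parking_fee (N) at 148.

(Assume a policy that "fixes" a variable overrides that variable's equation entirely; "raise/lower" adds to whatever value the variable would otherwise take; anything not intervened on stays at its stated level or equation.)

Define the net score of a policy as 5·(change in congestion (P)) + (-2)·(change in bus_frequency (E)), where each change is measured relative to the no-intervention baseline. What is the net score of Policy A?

Baseline:
  G = 139
  N = 151 + 5·139 = 846
  E = -23 + 5·139 = 672
  C = -43 − 4·139 + 3·846 + 3·672 = 3955
  P = 294 + 139 + 5·846 − 6·3955 = -19067
Policy A (E − 76, N := 148):
  G = 139
  N = 148
  E = -23 + 5·139 (−76 from intervention) = 596
  C = -43 − 4·139 + 3·148 + 3·596 = 1633
  P = 294 + 139 + 5·148 − 6·1633 = -8625
ΔP = -8625 − (-19067) = 10442; ΔE = 596 − 672 = -76
Score = 5·10442 + (-2)·(-76) = 52362

52362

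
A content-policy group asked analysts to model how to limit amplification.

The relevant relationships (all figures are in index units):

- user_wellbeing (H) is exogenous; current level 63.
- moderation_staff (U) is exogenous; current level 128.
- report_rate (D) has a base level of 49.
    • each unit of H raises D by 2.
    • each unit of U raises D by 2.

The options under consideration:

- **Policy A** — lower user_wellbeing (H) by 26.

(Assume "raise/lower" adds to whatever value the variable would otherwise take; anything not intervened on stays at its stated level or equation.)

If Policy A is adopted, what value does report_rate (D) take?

Policy A (H − 26):
  H = 63 − 26 = 37
  U = 128
  D = 49 + 2·37 + 2·128 = 379

379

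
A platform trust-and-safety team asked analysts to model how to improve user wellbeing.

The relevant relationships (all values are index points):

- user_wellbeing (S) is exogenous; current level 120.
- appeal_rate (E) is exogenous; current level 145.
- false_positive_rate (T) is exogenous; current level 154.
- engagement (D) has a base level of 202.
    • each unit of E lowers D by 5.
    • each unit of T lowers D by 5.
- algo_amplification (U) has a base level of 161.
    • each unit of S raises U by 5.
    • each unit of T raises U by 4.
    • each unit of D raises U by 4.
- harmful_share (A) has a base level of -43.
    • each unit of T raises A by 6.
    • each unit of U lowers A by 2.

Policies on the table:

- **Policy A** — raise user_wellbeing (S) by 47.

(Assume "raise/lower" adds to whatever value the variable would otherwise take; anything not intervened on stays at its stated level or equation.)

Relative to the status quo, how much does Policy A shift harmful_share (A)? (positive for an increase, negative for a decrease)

Baseline:
  S = 120
  E = 145
  T = 154
  D = 202 − 5·145 − 5·154 = -1293
  U = 161 + 5·120 + 4·154 + 4·(-1293) = -3795
  A = -43 + 6·154 − 2·(-3795) = 8471
Policy A (S + 47):
  S = 120 + 47 = 167
  E = 145
  T = 154
  D = 202 − 5·145 − 5·154 = -1293
  U = 161 + 5·167 + 4·154 + 4·(-1293) = -3560
  A = -43 + 6·154 − 2·(-3560) = 8001
Change in A: 8001 − 8471 = -470

-470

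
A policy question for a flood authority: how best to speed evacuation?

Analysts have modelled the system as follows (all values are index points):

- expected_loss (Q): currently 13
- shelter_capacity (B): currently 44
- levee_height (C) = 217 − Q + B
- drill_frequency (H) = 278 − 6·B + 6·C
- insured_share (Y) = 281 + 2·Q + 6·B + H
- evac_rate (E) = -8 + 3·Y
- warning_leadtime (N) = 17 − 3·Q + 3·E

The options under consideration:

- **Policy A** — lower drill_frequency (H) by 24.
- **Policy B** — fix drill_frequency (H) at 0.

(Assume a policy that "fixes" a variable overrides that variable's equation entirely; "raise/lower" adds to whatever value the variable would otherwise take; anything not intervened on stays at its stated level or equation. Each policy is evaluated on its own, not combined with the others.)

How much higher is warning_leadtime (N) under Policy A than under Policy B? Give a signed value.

13302

Policy A (H − 24):
  Q = 13
  B = 44
  C = 217 − 13 + 44 = 248
  H = 278 − 6·44 + 6·248 (−24 from intervention) = 1478
  Y = 281 + 2·13 + 6·44 + 1478 = 2049
  E = -8 + 3·2049 = 6139
  N = 17 − 3·13 + 3·6139 = 18395
Policy B (H := 0):
  Q = 13
  B = 44
  C = 217 − 13 + 44 = 248
  H = 0
  Y = 281 + 2·13 + 6·44 + 0 = 571
  E = -8 + 3·571 = 1705
  N = 17 − 3·13 + 3·1705 = 5093
N: 18395 − 5093 = 13302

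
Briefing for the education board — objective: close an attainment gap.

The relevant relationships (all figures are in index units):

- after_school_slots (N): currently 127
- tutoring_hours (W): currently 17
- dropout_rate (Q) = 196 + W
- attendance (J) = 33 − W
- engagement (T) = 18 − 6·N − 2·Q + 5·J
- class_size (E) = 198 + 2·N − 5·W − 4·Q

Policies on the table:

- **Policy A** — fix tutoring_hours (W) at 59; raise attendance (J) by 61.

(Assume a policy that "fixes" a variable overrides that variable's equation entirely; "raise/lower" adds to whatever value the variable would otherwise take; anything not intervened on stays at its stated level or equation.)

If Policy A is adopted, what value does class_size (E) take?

Policy A (W := 59, J + 61):
  N = 127
  W = 59
  Q = 196 + 59 = 255
  E = 198 + 2·127 − 5·59 − 4·255 = -863

-863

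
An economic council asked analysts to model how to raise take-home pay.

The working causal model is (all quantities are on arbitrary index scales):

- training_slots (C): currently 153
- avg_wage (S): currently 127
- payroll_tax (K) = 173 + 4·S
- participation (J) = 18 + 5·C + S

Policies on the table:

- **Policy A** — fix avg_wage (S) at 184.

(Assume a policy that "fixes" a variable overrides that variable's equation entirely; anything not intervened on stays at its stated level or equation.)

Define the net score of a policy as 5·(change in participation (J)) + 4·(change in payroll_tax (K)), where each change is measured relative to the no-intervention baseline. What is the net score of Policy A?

1197

Baseline:
  C = 153
  S = 127
  K = 173 + 4·127 = 681
  J = 18 + 5·153 + 127 = 910
Policy A (S := 184):
  C = 153
  S = 184
  K = 173 + 4·184 = 909
  J = 18 + 5·153 + 184 = 967
ΔJ = 967 − 910 = 57; ΔK = 909 − 681 = 228
Score = 5·57 + 4·228 = 1197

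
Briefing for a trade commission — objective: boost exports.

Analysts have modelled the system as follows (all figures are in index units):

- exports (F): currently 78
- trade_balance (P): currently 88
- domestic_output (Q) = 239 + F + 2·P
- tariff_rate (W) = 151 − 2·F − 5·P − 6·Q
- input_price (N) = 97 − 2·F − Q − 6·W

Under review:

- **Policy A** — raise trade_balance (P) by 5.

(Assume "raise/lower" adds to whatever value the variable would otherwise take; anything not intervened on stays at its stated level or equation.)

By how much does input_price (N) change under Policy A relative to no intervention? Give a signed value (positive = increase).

500

Baseline:
  F = 78
  P = 88
  Q = 239 + 78 + 2·88 = 493
  W = 151 − 2·78 − 5·88 − 6·493 = -3403
  N = 97 − 2·78 − 493 − 6·(-3403) = 19866
Policy A (P + 5):
  F = 78
  P = 88 + 5 = 93
  Q = 239 + 78 + 2·93 = 503
  W = 151 − 2·78 − 5·93 − 6·503 = -3488
  N = 97 − 2·78 − 503 − 6·(-3488) = 20366
Change in N: 20366 − 19866 = 500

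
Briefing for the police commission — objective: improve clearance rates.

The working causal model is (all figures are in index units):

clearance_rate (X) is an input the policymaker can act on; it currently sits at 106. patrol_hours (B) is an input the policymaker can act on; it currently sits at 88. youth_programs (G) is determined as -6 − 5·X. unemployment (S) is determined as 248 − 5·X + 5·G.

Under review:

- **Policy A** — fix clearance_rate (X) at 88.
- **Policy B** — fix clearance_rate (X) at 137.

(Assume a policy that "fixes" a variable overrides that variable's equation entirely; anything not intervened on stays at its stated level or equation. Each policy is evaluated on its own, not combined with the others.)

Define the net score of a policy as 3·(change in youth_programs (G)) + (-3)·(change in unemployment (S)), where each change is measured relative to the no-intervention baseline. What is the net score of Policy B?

Baseline:
  X = 106
  G = -6 − 5·106 = -536
  S = 248 − 5·106 + 5·(-536) = -2962
Policy B (X := 137):
  X = 137
  G = -6 − 5·137 = -691
  S = 248 − 5·137 + 5·(-691) = -3892
ΔG = -691 − (-536) = -155; ΔS = -3892 − (-2962) = -930
Score = 3·(-155) + (-3)·(-930) = 2325

2325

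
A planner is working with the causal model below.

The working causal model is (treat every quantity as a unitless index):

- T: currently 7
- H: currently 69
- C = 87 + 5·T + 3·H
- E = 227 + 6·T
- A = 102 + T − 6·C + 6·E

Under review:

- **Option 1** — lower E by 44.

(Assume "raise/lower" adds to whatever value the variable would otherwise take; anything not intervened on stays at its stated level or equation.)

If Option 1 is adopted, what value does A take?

Option 1 (E − 44):
  T = 7
  H = 69
  C = 87 + 5·7 + 3·69 = 329
  E = 227 + 6·7 (−44 from intervention) = 225
  A = 102 + 7 − 6·329 + 6·225 = -515

-515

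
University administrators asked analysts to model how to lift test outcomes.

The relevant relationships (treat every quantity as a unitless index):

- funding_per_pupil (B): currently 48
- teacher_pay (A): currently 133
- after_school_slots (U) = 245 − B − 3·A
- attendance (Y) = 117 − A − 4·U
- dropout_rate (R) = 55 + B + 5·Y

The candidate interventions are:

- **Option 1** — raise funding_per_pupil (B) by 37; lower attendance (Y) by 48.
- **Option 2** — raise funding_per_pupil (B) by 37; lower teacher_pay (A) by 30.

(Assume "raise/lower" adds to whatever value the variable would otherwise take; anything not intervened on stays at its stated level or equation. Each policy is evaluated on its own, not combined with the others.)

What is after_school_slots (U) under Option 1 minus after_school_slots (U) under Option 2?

Option 1 (B + 37, Y − 48):
  B = 48 + 37 = 85
  A = 133
  U = 245 − 85 − 3·133 = -239
Option 2 (B + 37, A − 30):
  B = 48 + 37 = 85
  A = 133 − 30 = 103
  U = 245 − 85 − 3·103 = -149
U: -239 − (-149) = -90

-90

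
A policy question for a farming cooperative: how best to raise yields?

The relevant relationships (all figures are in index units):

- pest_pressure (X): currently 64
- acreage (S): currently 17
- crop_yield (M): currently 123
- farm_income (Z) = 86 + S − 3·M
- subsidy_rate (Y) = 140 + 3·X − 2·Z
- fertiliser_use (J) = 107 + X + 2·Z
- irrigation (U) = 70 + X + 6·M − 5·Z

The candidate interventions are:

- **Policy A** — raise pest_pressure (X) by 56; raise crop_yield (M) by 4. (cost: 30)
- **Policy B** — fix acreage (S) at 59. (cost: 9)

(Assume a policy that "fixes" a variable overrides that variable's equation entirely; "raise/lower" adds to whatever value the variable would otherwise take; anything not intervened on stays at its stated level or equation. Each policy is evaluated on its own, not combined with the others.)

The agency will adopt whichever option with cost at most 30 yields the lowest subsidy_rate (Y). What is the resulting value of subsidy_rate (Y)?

780

Policy A (X + 56, M + 4):
  X = 64 + 56 = 120
  S = 17
  M = 123 + 4 = 127
  Z = 86 + 17 − 3·127 = -278
  Y = 140 + 3·120 − 2·(-278) = 1056
Policy B (S := 59):
  X = 64
  S = 59
  M = 123
  Z = 86 + 59 − 3·123 = -224
  Y = 140 + 3·64 − 2·(-224) = 780
Comparing — Policy A: Y=1056, Policy B: Y=780. Lowest is 780 (Policy B).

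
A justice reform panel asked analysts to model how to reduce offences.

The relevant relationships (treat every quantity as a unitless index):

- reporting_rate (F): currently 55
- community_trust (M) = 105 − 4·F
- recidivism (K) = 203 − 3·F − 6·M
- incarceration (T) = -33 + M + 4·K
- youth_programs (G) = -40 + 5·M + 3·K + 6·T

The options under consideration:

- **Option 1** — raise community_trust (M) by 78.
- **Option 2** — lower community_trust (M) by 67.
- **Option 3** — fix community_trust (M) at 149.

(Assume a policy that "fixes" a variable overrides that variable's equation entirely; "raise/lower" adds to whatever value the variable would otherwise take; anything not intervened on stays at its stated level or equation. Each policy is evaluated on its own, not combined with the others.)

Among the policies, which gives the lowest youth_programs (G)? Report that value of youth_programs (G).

Option 1 (M + 78):
  F = 55
  M = 105 − 4·55 (+78 from intervention) = -37
  K = 203 − 3·55 − 6·(-37) = 260
  T = -33 + (-37) + 4·260 = 970
  G = -40 + 5·(-37) + 3·260 + 6·970 = 6375
Option 2 (M − 67):
  F = 55
  M = 105 − 4·55 (−67 from intervention) = -182
  K = 203 − 3·55 − 6·(-182) = 1130
  T = -33 + (-182) + 4·1130 = 4305
  G = -40 + 5·(-182) + 3·1130 + 6·4305 = 28270
Option 3 (M := 149):
  F = 55
  M = 149
  K = 203 − 3·55 − 6·149 = -856
  T = -33 + 149 + 4·(-856) = -3308
  G = -40 + 5·149 + 3·(-856) + 6·(-3308) = -21711
Comparing — Option 1: G=6375, Option 2: G=28270, Option 3: G=-21711. Lowest is -21711 (Option 3).

-21711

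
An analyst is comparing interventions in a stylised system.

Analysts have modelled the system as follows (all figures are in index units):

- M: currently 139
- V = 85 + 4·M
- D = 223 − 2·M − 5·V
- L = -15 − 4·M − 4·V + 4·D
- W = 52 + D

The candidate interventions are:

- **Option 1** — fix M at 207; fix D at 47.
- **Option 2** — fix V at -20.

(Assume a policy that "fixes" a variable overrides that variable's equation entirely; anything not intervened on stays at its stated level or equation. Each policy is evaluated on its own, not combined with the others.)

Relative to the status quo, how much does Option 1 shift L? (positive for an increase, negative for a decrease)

Baseline:
  M = 139
  V = 85 + 4·139 = 641
  D = 223 − 2·139 − 5·641 = -3260
  L = -15 − 4·139 − 4·641 + 4·(-3260) = -16175
Option 1 (M := 207, D := 47):
  M = 207
  V = 85 + 4·207 = 913
  D = 47
  L = -15 − 4·207 − 4·913 + 4·47 = -4307
Change in L: -4307 − (-16175) = 11868

11868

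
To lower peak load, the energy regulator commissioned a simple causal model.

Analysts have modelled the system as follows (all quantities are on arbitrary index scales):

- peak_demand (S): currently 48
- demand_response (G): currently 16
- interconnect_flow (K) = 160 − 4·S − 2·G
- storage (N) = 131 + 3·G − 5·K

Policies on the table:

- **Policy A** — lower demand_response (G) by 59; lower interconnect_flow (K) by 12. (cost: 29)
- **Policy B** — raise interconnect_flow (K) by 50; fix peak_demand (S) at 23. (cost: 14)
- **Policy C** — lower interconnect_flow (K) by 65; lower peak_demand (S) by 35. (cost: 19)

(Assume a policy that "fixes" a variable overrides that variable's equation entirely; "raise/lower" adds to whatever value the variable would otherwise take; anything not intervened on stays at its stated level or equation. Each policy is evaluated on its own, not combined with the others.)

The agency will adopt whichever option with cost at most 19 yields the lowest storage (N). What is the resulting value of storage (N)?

Policy B (K + 50, S := 23):
  S = 23
  G = 16
  K = 160 − 4·23 − 2·16 (+50 from intervention) = 86
  N = 131 + 3·16 − 5·86 = -251
Policy C (K − 65, S − 35):
  S = 48 − 35 = 13
  G = 16
  K = 160 − 4·13 − 2·16 (−65 from intervention) = 11
  N = 131 + 3·16 − 5·11 = 124
Comparing — Policy B: N=-251, Policy C: N=124. Lowest is -251 (Policy B).

-251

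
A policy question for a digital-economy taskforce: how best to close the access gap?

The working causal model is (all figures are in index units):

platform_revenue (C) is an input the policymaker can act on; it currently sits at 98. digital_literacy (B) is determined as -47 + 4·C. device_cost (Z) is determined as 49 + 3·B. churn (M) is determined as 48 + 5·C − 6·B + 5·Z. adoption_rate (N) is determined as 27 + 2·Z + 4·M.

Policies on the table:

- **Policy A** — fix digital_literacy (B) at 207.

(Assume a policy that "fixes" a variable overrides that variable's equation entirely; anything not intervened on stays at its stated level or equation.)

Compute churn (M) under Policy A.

2646

Policy A (B := 207):
  C = 98
  B = 207
  Z = 49 + 3·207 = 670
  M = 48 + 5·98 − 6·207 + 5·670 = 2646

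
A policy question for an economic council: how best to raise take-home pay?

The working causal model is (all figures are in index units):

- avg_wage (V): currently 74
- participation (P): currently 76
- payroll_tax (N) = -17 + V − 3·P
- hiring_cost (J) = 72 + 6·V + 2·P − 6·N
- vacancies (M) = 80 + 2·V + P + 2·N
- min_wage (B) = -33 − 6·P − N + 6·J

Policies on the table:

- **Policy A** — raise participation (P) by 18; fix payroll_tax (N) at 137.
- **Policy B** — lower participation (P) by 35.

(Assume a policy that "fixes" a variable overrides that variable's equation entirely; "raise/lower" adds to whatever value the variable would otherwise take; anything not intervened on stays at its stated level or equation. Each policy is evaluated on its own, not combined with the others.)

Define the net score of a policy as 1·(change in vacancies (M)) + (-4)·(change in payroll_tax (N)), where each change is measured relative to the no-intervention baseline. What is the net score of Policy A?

-598

Baseline:
  V = 74
  P = 76
  N = -17 + 74 − 3·76 = -171
  M = 80 + 2·74 + 76 + 2·(-171) = -38
Policy A (P + 18, N := 137):
  V = 74
  P = 76 + 18 = 94
  N = 137
  M = 80 + 2·74 + 94 + 2·137 = 596
ΔM = 596 − (-38) = 634; ΔN = 137 − (-171) = 308
Score = 1·634 + (-4)·308 = -598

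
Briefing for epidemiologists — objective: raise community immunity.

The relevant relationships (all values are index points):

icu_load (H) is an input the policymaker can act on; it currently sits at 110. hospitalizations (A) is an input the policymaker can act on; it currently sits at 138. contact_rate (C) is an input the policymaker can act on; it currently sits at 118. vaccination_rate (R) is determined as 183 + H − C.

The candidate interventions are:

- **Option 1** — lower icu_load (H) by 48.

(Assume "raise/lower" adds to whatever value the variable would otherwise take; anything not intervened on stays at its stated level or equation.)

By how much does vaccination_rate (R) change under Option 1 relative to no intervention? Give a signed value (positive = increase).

-48

Baseline:
  H = 110
  C = 118
  R = 183 + 110 − 118 = 175
Option 1 (H − 48):
  H = 110 − 48 = 62
  C = 118
  R = 183 + 62 − 118 = 127
Change in R: 127 − 175 = -48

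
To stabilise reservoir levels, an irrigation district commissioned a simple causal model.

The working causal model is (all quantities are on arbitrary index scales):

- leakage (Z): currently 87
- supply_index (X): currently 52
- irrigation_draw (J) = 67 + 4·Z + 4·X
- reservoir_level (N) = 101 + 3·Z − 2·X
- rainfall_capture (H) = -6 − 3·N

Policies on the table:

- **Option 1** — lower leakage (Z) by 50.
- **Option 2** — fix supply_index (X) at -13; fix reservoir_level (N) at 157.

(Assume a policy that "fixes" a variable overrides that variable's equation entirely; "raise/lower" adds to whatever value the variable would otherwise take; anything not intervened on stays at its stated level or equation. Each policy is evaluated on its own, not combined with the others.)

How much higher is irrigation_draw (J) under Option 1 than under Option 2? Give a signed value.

60

Option 1 (Z − 50):
  Z = 87 − 50 = 37
  X = 52
  J = 67 + 4·37 + 4·52 = 423
Option 2 (X := -13, N := 157):
  Z = 87
  X = -13
  J = 67 + 4·87 + 4·(-13) = 363
J: 423 − 363 = 60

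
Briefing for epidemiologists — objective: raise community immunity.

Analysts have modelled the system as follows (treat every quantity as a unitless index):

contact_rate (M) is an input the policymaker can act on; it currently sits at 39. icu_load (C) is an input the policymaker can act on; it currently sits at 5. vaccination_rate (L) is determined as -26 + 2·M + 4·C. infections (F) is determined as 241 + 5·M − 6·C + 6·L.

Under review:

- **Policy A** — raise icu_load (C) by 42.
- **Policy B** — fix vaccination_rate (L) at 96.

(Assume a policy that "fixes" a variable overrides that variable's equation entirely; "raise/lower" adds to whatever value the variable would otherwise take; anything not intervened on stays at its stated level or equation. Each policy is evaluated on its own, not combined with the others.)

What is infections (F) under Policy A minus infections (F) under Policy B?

Policy A (C + 42):
  M = 39
  C = 5 + 42 = 47
  L = -26 + 2·39 + 4·47 = 240
  F = 241 + 5·39 − 6·47 + 6·240 = 1594
Policy B (L := 96):
  M = 39
  C = 5
  L = 96
  F = 241 + 5·39 − 6·5 + 6·96 = 982
F: 1594 − 982 = 612

612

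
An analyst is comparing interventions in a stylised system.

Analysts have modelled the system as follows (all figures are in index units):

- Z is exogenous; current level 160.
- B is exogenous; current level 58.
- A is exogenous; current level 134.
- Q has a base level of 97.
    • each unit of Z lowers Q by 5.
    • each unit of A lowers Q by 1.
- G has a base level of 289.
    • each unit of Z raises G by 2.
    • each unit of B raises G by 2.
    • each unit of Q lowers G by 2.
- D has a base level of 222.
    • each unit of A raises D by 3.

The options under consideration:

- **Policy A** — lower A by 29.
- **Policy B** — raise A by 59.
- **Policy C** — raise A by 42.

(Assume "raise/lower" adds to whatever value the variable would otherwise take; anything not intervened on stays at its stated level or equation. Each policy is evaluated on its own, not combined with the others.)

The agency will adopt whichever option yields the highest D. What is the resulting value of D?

Policy A (A − 29):
  A = 134 − 29 = 105
  D = 222 + 3·105 = 537
Policy B (A + 59):
  A = 134 + 59 = 193
  D = 222 + 3·193 = 801
Policy C (A + 42):
  A = 134 + 42 = 176
  D = 222 + 3·176 = 750
Comparing — Policy A: D=537, Policy B: D=801, Policy C: D=750. Highest is 801 (Policy B).

801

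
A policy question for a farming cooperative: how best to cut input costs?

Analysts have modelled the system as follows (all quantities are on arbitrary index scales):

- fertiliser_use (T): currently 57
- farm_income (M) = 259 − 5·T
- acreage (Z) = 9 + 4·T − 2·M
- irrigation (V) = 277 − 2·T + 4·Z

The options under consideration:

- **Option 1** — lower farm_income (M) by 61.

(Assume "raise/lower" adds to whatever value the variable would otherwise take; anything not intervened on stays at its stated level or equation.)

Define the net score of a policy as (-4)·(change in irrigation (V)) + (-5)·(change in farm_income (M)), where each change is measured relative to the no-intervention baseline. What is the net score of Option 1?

-1647

Baseline:
  T = 57
  M = 259 − 5·57 = -26
  Z = 9 + 4·57 − 2·(-26) = 289
  V = 277 − 2·57 + 4·289 = 1319
Option 1 (M − 61):
  T = 57
  M = 259 − 5·57 (−61 from intervention) = -87
  Z = 9 + 4·57 − 2·(-87) = 411
  V = 277 − 2·57 + 4·411 = 1807
ΔV = 1807 − 1319 = 488; ΔM = -87 − (-26) = -61
Score = (-4)·488 + (-5)·(-61) = -1647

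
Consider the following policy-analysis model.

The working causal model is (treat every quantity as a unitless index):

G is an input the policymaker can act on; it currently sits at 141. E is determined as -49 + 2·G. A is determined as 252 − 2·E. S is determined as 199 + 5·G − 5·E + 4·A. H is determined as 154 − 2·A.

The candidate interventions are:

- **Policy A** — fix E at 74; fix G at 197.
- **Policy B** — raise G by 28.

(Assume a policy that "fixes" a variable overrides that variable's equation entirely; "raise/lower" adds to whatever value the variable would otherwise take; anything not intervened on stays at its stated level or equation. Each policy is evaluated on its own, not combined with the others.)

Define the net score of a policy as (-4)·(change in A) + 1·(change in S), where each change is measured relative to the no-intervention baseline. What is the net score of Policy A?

Baseline:
  G = 141
  E = -49 + 2·141 = 233
  A = 252 − 2·233 = -214
  S = 199 + 5·141 − 5·233 + 4·(-214) = -1117
Policy A (E := 74, G := 197):
  G = 197
  E = 74
  A = 252 − 2·74 = 104
  S = 199 + 5·197 − 5·74 + 4·104 = 1230
ΔA = 104 − (-214) = 318; ΔS = 1230 − (-1117) = 2347
Score = (-4)·318 + 1·2347 = 1075

1075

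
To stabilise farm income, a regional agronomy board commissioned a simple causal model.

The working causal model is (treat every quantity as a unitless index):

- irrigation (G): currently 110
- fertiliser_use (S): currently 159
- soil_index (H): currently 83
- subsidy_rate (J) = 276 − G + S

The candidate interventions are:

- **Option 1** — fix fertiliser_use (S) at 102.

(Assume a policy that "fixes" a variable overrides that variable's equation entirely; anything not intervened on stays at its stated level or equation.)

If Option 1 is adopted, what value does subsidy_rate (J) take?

268

Option 1 (S := 102):
  G = 110
  S = 102
  J = 276 − 110 + 102 = 268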